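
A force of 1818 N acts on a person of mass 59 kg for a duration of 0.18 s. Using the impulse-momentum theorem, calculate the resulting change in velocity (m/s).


J = F * dt = 1818 * 0.18 = 327.2400 N*s
delta_v = J / m
delta_v = 327.2400 / 59
delta_v = 5.5464


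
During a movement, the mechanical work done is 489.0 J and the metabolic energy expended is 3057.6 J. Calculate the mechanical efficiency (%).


eta = (W_mech / E_meta) * 100
eta = (489.0 / 3057.6) * 100
ratio = 0.1599
eta = 15.9929


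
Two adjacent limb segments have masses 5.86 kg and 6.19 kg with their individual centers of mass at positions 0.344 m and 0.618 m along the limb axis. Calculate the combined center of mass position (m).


COM = (m1*x1 + m2*x2) / (m1 + m2)
COM = (5.86*0.344 + 6.19*0.618) / (5.86 + 6.19)
Numerator = 5.8413
Denominator = 12.0500
COM = 0.4848


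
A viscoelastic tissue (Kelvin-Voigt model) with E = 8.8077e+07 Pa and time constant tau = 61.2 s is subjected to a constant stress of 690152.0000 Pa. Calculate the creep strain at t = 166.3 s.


epsilon(t) = (sigma/E) * (1 - exp(-t/tau))
sigma/E = 690152.0000 / 8.8077e+07 = 0.0078
exp(-t/tau) = exp(-166.3 / 61.2) = 0.0661
epsilon = 0.0078 * (1 - 0.0661)
epsilon = 0.0073


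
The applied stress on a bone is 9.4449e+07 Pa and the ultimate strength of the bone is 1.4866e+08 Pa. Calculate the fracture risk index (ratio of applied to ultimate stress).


FRI = applied / ultimate
FRI = 9.4449e+07 / 1.4866e+08
FRI = 0.6353


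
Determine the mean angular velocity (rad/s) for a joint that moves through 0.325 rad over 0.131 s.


omega = delta_theta / delta_t
omega = 0.325 / 0.131
omega = 2.4809


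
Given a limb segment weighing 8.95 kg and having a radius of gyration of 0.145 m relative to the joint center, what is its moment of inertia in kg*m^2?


I = m * k^2
I = 8.95 * 0.145^2
k^2 = 0.0210
I = 0.1882


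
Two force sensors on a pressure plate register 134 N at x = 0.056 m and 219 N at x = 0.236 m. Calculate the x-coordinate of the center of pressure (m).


COP_x = (F1*x1 + F2*x2) / (F1 + F2)
COP_x = (134*0.056 + 219*0.236) / (134 + 219)
Numerator = 59.1880
Denominator = 353
COP_x = 0.1677


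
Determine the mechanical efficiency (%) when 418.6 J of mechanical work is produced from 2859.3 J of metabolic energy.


eta = (W_mech / E_meta) * 100
eta = (418.6 / 2859.3) * 100
ratio = 0.1464
eta = 14.6399


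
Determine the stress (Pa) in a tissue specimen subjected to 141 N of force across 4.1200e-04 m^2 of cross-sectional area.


stress = F / A
stress = 141 / 4.1200e-04
stress = 342233.0097


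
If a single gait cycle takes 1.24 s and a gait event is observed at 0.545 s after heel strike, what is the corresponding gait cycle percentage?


pct = (event_time / cycle_time) * 100
pct = (0.545 / 1.24) * 100
ratio = 0.4395
pct = 43.9516


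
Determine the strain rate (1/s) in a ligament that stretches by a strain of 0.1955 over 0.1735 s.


strain_rate = delta_strain / delta_t
strain_rate = 0.1955 / 0.1735
strain_rate = 1.1268


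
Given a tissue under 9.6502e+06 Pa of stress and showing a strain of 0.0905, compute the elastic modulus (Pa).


E = stress / strain
E = 9.6502e+06 / 0.0905
E = 1.0663e+08


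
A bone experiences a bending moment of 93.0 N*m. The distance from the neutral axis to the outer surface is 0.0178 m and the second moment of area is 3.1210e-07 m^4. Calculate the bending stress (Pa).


sigma = M * c / I
sigma = 93.0 * 0.0178 / 3.1210e-07
M * c = 1.6554
sigma = 5.3041e+06


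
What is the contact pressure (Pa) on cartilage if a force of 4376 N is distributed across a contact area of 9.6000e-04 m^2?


P = F / A
P = 4376 / 9.6000e-04
P = 4.5583e+06


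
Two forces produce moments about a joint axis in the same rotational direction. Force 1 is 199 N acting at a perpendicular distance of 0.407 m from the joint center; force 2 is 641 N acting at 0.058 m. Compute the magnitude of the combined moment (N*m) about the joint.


M = F1 * d1 + F2 * d2
M = 199 * 0.407 + 641 * 0.058
M = 80.9930 + 37.1780
M = 118.1710


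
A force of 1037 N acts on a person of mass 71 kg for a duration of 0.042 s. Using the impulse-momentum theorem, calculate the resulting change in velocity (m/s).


J = F * dt = 1037 * 0.042 = 43.5540 N*s
delta_v = J / m
delta_v = 43.5540 / 71
delta_v = 0.6134


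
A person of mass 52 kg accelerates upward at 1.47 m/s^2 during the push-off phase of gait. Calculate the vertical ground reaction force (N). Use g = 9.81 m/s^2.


GRF = m * (g + a)
GRF = 52 * (9.81 + 1.47)
GRF = 52 * 11.2800
GRF = 586.5600


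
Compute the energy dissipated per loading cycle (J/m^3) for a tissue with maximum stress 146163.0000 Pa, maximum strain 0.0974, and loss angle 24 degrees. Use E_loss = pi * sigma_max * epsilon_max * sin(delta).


E_loss = pi * sigma_max * epsilon_max * sin(delta)
delta = 24 deg = 0.4189 rad
sin(delta) = 0.4067
E_loss = pi * 146163.0000 * 0.0974 * 0.4067
E_loss = 18191.1258


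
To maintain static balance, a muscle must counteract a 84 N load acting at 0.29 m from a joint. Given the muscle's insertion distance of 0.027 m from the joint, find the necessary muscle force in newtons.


F_muscle = W * d_load / d_muscle
F_muscle = 84 * 0.29 / 0.027
Numerator = 24.3600
F_muscle = 902.2222


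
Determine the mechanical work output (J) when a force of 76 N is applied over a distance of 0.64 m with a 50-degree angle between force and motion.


W = F * d * cos(theta)
theta = 50 deg = 0.8727 rad
cos(theta) = 0.6428
W = 76 * 0.64 * 0.6428
W = 31.2652


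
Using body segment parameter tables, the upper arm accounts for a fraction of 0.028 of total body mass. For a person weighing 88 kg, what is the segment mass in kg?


m_segment = body_mass * fraction
m_segment = 88 * 0.028
m_segment = 2.4640


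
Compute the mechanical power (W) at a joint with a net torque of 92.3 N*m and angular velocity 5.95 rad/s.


P = M * omega
P = 92.3 * 5.95
P = 549.1850


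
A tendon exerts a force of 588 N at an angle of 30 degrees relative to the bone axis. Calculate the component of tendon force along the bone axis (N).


F_eff = F_tendon * cos(theta)
theta = 30 deg = 0.5236 rad
cos(theta) = 0.8660
F_eff = 588 * 0.8660
F_eff = 509.2229


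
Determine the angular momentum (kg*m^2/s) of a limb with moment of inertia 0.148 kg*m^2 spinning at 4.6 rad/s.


L = I * omega
L = 0.148 * 4.6
L = 0.6808


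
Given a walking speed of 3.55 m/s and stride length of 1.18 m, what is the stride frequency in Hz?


f = v / stride_length
f = 3.55 / 1.18
f = 3.0085


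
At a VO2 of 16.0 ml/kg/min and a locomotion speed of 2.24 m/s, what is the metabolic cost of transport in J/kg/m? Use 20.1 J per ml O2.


Power per kg = VO2 * 20.1 / 60
Power per kg = 16.0 * 20.1 / 60 = 5.3600 W/kg
Cost = power_per_kg / speed
Cost = 5.3600 / 2.24
Cost = 2.3929


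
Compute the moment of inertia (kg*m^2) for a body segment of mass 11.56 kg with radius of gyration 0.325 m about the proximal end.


I = m * k^2
I = 11.56 * 0.325^2
k^2 = 0.1056
I = 1.2210


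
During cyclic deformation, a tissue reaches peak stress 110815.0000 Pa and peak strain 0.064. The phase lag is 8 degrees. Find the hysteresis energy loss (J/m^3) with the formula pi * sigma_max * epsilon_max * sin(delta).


E_loss = pi * sigma_max * epsilon_max * sin(delta)
delta = 8 deg = 0.1396 rad
sin(delta) = 0.1392
E_loss = pi * 110815.0000 * 0.064 * 0.1392
E_loss = 3100.8710


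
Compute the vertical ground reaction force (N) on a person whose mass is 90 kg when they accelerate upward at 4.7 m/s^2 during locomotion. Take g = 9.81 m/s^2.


GRF = m * (g + a)
GRF = 90 * (9.81 + 4.7)
GRF = 90 * 14.5100
GRF = 1305.9000


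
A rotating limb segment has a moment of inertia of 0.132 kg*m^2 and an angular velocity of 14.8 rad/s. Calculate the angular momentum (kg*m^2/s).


L = I * omega
L = 0.132 * 14.8
L = 1.9536


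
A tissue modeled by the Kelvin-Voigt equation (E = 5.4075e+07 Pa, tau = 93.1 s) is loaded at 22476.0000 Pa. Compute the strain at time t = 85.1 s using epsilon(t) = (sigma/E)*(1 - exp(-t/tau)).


epsilon(t) = (sigma/E) * (1 - exp(-t/tau))
sigma/E = 22476.0000 / 5.4075e+07 = 4.1564e-04
exp(-t/tau) = exp(-85.1 / 93.1) = 0.4009
epsilon = 4.1564e-04 * (1 - 0.4009)
epsilon = 2.4902e-04


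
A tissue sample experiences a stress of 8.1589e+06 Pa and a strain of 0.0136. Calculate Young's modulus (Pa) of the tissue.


E = stress / strain
E = 8.1589e+06 / 0.0136
E = 5.9992e+08


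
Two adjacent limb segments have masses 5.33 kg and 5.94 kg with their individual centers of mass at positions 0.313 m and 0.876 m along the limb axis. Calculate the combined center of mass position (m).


COM = (m1*x1 + m2*x2) / (m1 + m2)
COM = (5.33*0.313 + 5.94*0.876) / (5.33 + 5.94)
Numerator = 6.8717
Denominator = 11.2700
COM = 0.6097


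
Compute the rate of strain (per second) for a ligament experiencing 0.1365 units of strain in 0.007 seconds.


strain_rate = delta_strain / delta_t
strain_rate = 0.1365 / 0.007
strain_rate = 19.5000


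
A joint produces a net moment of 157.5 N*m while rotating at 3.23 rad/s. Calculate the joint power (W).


P = M * omega
P = 157.5 * 3.23
P = 508.7250


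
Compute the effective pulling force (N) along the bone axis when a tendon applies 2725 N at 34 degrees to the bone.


F_eff = F_tendon * cos(theta)
theta = 34 deg = 0.5934 rad
cos(theta) = 0.8290
F_eff = 2725 * 0.8290
F_eff = 2259.1274


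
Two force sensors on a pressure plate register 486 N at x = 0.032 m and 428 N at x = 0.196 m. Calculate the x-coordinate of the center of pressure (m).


COP_x = (F1*x1 + F2*x2) / (F1 + F2)
COP_x = (486*0.032 + 428*0.196) / (486 + 428)
Numerator = 99.4400
Denominator = 914
COP_x = 0.1088


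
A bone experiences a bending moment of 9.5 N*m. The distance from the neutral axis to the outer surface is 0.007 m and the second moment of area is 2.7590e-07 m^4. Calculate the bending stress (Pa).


sigma = M * c / I
sigma = 9.5 * 0.007 / 2.7590e-07
M * c = 0.0665
sigma = 241029.3585


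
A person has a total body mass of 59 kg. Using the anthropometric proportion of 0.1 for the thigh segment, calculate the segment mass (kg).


m_segment = body_mass * fraction
m_segment = 59 * 0.1
m_segment = 5.9000


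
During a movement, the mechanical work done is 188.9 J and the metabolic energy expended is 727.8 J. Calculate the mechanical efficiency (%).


eta = (W_mech / E_meta) * 100
eta = (188.9 / 727.8) * 100
ratio = 0.2595
eta = 25.9549


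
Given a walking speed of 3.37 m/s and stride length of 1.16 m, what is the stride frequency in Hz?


f = v / stride_length
f = 3.37 / 1.16
f = 2.9052


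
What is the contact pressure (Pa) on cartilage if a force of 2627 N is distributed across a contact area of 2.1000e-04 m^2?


P = F / A
P = 2627 / 2.1000e-04
P = 1.2510e+07


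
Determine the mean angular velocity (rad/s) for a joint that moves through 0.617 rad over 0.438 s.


omega = delta_theta / delta_t
omega = 0.617 / 0.438
omega = 1.4087


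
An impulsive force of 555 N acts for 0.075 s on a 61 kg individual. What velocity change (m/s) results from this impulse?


J = F * dt = 555 * 0.075 = 41.6250 N*s
delta_v = J / m
delta_v = 41.6250 / 61
delta_v = 0.6824


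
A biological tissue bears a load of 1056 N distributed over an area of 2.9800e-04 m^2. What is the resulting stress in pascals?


stress = F / A
stress = 1056 / 2.9800e-04
stress = 3.5436e+06


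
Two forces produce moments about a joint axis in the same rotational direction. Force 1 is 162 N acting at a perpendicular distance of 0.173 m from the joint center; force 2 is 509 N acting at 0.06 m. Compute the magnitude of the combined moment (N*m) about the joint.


M = F1 * d1 + F2 * d2
M = 162 * 0.173 + 509 * 0.06
M = 28.0260 + 30.5400
M = 58.5660


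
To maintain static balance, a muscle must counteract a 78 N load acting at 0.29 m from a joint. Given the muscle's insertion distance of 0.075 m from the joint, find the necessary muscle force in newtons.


F_muscle = W * d_load / d_muscle
F_muscle = 78 * 0.29 / 0.075
Numerator = 22.6200
F_muscle = 301.6000


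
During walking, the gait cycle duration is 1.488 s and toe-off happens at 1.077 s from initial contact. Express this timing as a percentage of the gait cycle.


pct = (event_time / cycle_time) * 100
pct = (1.077 / 1.488) * 100
ratio = 0.7238
pct = 72.3790


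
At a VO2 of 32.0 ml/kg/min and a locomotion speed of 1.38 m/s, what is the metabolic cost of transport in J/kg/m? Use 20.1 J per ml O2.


Power per kg = VO2 * 20.1 / 60
Power per kg = 32.0 * 20.1 / 60 = 10.7200 W/kg
Cost = power_per_kg / speed
Cost = 10.7200 / 1.38
Cost = 7.7681


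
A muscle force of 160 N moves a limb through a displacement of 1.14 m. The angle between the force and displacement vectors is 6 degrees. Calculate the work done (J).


W = F * d * cos(theta)
theta = 6 deg = 0.1047 rad
cos(theta) = 0.9945
W = 160 * 1.14 * 0.9945
W = 181.4008


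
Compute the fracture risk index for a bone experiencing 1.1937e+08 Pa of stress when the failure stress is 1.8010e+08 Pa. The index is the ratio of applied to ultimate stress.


FRI = applied / ultimate
FRI = 1.1937e+08 / 1.8010e+08
FRI = 0.6628


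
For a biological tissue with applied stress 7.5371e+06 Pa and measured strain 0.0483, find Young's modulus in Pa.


E = stress / strain
E = 7.5371e+06 / 0.0483
E = 1.5605e+08


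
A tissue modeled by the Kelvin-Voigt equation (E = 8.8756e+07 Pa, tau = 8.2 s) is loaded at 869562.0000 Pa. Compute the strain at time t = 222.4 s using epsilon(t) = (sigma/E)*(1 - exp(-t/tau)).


epsilon(t) = (sigma/E) * (1 - exp(-t/tau))
sigma/E = 869562.0000 / 8.8756e+07 = 0.0098
exp(-t/tau) = exp(-222.4 / 8.2) = 1.6637e-12
epsilon = 0.0098 * (1 - 1.6637e-12)
epsilon = 0.0098


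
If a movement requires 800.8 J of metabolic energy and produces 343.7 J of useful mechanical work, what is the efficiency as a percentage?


eta = (W_mech / E_meta) * 100
eta = (343.7 / 800.8) * 100
ratio = 0.4292
eta = 42.9196


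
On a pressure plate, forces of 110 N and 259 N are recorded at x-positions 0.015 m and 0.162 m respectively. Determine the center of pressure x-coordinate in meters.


COP_x = (F1*x1 + F2*x2) / (F1 + F2)
COP_x = (110*0.015 + 259*0.162) / (110 + 259)
Numerator = 43.6080
Denominator = 369
COP_x = 0.1182


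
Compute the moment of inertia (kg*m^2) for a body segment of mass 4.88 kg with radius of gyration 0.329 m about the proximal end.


I = m * k^2
I = 4.88 * 0.329^2
k^2 = 0.1082
I = 0.5282


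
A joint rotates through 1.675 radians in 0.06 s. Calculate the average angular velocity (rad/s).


omega = delta_theta / delta_t
omega = 1.675 / 0.06
omega = 27.9167


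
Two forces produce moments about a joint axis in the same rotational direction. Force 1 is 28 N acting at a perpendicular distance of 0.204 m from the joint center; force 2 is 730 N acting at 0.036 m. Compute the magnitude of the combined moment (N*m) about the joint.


M = F1 * d1 + F2 * d2
M = 28 * 0.204 + 730 * 0.036
M = 5.7120 + 26.2800
M = 31.9920


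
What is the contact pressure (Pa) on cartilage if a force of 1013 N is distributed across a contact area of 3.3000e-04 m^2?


P = F / A
P = 1013 / 3.3000e-04
P = 3.0697e+06


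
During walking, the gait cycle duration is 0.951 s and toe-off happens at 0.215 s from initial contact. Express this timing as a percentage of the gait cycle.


pct = (event_time / cycle_time) * 100
pct = (0.215 / 0.951) * 100
ratio = 0.2261
pct = 22.6078


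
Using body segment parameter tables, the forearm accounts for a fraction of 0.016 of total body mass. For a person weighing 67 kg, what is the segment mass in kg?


m_segment = body_mass * fraction
m_segment = 67 * 0.016
m_segment = 1.0720


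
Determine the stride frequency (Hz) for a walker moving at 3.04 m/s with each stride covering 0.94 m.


f = v / stride_length
f = 3.04 / 0.94
f = 3.2340


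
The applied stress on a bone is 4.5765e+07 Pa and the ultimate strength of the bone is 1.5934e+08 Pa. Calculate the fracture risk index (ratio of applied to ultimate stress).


FRI = applied / ultimate
FRI = 4.5765e+07 / 1.5934e+08
FRI = 0.2872


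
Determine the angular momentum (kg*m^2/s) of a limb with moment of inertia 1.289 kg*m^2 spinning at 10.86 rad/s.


L = I * omega
L = 1.289 * 10.86
L = 13.9985


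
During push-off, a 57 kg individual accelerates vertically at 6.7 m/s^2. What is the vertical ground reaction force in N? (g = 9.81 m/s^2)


GRF = m * (g + a)
GRF = 57 * (9.81 + 6.7)
GRF = 57 * 16.5100
GRF = 941.0700


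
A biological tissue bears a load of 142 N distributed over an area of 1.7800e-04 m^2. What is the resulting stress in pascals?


stress = F / A
stress = 142 / 1.7800e-04
stress = 797752.8090


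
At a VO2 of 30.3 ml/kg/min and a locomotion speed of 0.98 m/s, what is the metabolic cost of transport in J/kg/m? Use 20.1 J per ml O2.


Power per kg = VO2 * 20.1 / 60
Power per kg = 30.3 * 20.1 / 60 = 10.1505 W/kg
Cost = power_per_kg / speed
Cost = 10.1505 / 0.98
Cost = 10.3577


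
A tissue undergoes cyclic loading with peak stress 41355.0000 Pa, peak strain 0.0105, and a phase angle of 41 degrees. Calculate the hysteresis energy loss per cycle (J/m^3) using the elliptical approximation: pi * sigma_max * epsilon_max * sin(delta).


E_loss = pi * sigma_max * epsilon_max * sin(delta)
delta = 41 deg = 0.7156 rad
sin(delta) = 0.6561
E_loss = pi * 41355.0000 * 0.0105 * 0.6561
E_loss = 894.9734


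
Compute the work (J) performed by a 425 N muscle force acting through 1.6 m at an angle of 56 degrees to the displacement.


W = F * d * cos(theta)
theta = 56 deg = 0.9774 rad
cos(theta) = 0.5592
W = 425 * 1.6 * 0.5592
W = 380.2512


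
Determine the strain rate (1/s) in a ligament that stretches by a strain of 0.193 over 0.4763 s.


strain_rate = delta_strain / delta_t
strain_rate = 0.193 / 0.4763
strain_rate = 0.4052


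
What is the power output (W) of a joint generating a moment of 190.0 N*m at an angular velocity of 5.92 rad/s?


P = M * omega
P = 190.0 * 5.92
P = 1124.8000


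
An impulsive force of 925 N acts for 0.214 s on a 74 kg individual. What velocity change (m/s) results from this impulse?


J = F * dt = 925 * 0.214 = 197.9500 N*s
delta_v = J / m
delta_v = 197.9500 / 74
delta_v = 2.6750


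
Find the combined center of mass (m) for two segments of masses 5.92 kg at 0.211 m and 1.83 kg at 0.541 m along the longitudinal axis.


COM = (m1*x1 + m2*x2) / (m1 + m2)
COM = (5.92*0.211 + 1.83*0.541) / (5.92 + 1.83)
Numerator = 2.2391
Denominator = 7.7500
COM = 0.2889


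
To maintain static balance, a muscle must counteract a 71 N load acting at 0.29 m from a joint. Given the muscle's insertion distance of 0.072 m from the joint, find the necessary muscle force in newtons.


F_muscle = W * d_load / d_muscle
F_muscle = 71 * 0.29 / 0.072
Numerator = 20.5900
F_muscle = 285.9722


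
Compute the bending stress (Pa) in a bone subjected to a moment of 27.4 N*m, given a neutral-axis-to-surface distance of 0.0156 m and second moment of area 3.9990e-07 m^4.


sigma = M * c / I
sigma = 27.4 * 0.0156 / 3.9990e-07
M * c = 0.4274
sigma = 1.0689e+06


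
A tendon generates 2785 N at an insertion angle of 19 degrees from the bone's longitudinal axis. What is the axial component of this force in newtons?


F_eff = F_tendon * cos(theta)
theta = 19 deg = 0.3316 rad
cos(theta) = 0.9455
F_eff = 2785 * 0.9455
F_eff = 2633.2692


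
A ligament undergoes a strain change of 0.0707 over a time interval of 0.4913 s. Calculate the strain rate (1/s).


strain_rate = delta_strain / delta_t
strain_rate = 0.0707 / 0.4913
strain_rate = 0.1439


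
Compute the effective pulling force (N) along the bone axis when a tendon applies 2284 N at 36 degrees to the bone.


F_eff = F_tendon * cos(theta)
theta = 36 deg = 0.6283 rad
cos(theta) = 0.8090
F_eff = 2284 * 0.8090
F_eff = 1847.7948


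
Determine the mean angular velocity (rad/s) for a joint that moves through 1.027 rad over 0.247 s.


omega = delta_theta / delta_t
omega = 1.027 / 0.247
omega = 4.1579


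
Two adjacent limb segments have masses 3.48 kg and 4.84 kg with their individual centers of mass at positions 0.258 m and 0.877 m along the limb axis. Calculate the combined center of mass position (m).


COM = (m1*x1 + m2*x2) / (m1 + m2)
COM = (3.48*0.258 + 4.84*0.877) / (3.48 + 4.84)
Numerator = 5.1425
Denominator = 8.3200
COM = 0.6181


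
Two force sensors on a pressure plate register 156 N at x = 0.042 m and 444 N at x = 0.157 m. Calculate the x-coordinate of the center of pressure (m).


COP_x = (F1*x1 + F2*x2) / (F1 + F2)
COP_x = (156*0.042 + 444*0.157) / (156 + 444)
Numerator = 76.2600
Denominator = 600
COP_x = 0.1271


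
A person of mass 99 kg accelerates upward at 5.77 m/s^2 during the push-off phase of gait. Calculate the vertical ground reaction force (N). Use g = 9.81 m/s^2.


GRF = m * (g + a)
GRF = 99 * (9.81 + 5.77)
GRF = 99 * 15.5800
GRF = 1542.4200


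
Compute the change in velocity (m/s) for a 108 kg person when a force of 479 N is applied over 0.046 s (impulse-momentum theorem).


J = F * dt = 479 * 0.046 = 22.0340 N*s
delta_v = J / m
delta_v = 22.0340 / 108
delta_v = 0.2040


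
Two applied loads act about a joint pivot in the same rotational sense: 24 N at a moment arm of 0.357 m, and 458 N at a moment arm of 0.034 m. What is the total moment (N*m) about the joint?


M = F1 * d1 + F2 * d2
M = 24 * 0.357 + 458 * 0.034
M = 8.5680 + 15.5720
M = 24.1400


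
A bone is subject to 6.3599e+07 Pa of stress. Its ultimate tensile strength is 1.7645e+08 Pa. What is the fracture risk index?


FRI = applied / ultimate
FRI = 6.3599e+07 / 1.7645e+08
FRI = 0.3604


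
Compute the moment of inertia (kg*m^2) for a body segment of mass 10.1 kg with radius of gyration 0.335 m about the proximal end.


I = m * k^2
I = 10.1 * 0.335^2
k^2 = 0.1122
I = 1.1335


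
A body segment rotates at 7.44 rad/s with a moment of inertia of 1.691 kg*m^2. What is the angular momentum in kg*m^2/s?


L = I * omega
L = 1.691 * 7.44
L = 12.5810


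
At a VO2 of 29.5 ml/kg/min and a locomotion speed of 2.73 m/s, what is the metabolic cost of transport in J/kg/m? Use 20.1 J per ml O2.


Power per kg = VO2 * 20.1 / 60
Power per kg = 29.5 * 20.1 / 60 = 9.8825 W/kg
Cost = power_per_kg / speed
Cost = 9.8825 / 2.73
Cost = 3.6200


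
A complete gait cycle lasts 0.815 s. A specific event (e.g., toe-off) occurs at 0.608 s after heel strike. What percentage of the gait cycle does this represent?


pct = (event_time / cycle_time) * 100
pct = (0.608 / 0.815) * 100
ratio = 0.7460
pct = 74.6012


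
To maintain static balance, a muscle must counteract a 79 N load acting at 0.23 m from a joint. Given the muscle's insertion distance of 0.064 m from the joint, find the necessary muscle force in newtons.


F_muscle = W * d_load / d_muscle
F_muscle = 79 * 0.23 / 0.064
Numerator = 18.1700
F_muscle = 283.9062


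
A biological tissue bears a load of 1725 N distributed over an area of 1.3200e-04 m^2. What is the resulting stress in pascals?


stress = F / A
stress = 1725 / 1.3200e-04
stress = 1.3068e+07


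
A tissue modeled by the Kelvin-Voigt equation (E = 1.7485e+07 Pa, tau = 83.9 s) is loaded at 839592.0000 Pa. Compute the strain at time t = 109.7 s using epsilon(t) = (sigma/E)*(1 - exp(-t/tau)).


epsilon(t) = (sigma/E) * (1 - exp(-t/tau))
sigma/E = 839592.0000 / 1.7485e+07 = 0.0480
exp(-t/tau) = exp(-109.7 / 83.9) = 0.2705
epsilon = 0.0480 * (1 - 0.2705)
epsilon = 0.0350


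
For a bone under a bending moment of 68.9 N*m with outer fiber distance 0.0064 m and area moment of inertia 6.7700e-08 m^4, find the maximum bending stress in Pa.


sigma = M * c / I
sigma = 68.9 * 0.0064 / 6.7700e-08
M * c = 0.4410
sigma = 6.5134e+06


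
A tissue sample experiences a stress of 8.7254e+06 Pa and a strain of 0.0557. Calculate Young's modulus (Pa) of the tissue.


E = stress / strain
E = 8.7254e+06 / 0.0557
E = 1.5665e+08


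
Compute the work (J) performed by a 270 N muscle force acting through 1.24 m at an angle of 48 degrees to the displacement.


W = F * d * cos(theta)
theta = 48 deg = 0.8378 rad
cos(theta) = 0.6691
W = 270 * 1.24 * 0.6691
W = 224.0249


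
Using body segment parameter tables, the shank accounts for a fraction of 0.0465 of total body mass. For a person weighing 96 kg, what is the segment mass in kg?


m_segment = body_mass * fraction
m_segment = 96 * 0.0465
m_segment = 4.4640


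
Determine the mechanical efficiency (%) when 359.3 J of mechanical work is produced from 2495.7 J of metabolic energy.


eta = (W_mech / E_meta) * 100
eta = (359.3 / 2495.7) * 100
ratio = 0.1440
eta = 14.3968


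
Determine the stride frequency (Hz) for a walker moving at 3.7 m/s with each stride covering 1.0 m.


f = v / stride_length
f = 3.7 / 1.0
f = 3.7000


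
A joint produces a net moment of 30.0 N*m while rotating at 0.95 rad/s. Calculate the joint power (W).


P = M * omega
P = 30.0 * 0.95
P = 28.5000


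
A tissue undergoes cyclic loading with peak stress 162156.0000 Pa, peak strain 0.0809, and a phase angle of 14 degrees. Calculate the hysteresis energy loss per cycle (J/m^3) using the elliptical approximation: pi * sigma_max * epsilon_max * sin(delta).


E_loss = pi * sigma_max * epsilon_max * sin(delta)
delta = 14 deg = 0.2443 rad
sin(delta) = 0.2419
E_loss = pi * 162156.0000 * 0.0809 * 0.2419
E_loss = 9970.2625


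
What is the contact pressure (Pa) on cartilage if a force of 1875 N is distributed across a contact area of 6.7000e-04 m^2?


P = F / A
P = 1875 / 6.7000e-04
P = 2.7985e+06


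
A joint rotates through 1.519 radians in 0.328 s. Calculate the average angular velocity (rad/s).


omega = delta_theta / delta_t
omega = 1.519 / 0.328
omega = 4.6311


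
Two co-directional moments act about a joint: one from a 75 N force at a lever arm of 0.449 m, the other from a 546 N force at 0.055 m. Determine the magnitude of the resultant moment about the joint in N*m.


M = F1 * d1 + F2 * d2
M = 75 * 0.449 + 546 * 0.055
M = 33.6750 + 30.0300
M = 63.7050


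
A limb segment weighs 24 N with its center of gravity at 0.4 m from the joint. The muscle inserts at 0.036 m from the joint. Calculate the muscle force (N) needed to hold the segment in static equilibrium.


F_muscle = W * d_load / d_muscle
F_muscle = 24 * 0.4 / 0.036
Numerator = 9.6000
F_muscle = 266.6667


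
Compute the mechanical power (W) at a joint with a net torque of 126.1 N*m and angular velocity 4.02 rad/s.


P = M * omega
P = 126.1 * 4.02
P = 506.9220


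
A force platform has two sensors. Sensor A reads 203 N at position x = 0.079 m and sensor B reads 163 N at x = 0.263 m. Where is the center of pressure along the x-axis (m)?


COP_x = (F1*x1 + F2*x2) / (F1 + F2)
COP_x = (203*0.079 + 163*0.263) / (203 + 163)
Numerator = 58.9060
Denominator = 366
COP_x = 0.1609


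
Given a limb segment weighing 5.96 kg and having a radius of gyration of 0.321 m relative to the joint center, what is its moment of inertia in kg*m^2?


I = m * k^2
I = 5.96 * 0.321^2
k^2 = 0.1030
I = 0.6141


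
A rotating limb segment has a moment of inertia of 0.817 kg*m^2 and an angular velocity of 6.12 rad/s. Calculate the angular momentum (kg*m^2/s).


L = I * omega
L = 0.817 * 6.12
L = 5.0000


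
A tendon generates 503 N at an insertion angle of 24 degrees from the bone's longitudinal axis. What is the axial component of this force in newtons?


F_eff = F_tendon * cos(theta)
theta = 24 deg = 0.4189 rad
cos(theta) = 0.9135
F_eff = 503 * 0.9135
F_eff = 459.5134


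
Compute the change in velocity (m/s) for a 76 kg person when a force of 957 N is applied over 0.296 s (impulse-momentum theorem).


J = F * dt = 957 * 0.296 = 283.2720 N*s
delta_v = J / m
delta_v = 283.2720 / 76
delta_v = 3.7273


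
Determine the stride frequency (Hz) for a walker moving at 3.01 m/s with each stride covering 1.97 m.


f = v / stride_length
f = 3.01 / 1.97
f = 1.5279


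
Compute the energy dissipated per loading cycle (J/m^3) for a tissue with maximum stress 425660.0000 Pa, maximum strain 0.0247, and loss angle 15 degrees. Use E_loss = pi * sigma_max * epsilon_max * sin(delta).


E_loss = pi * sigma_max * epsilon_max * sin(delta)
delta = 15 deg = 0.2618 rad
sin(delta) = 0.2588
E_loss = pi * 425660.0000 * 0.0247 * 0.2588
E_loss = 8548.8146


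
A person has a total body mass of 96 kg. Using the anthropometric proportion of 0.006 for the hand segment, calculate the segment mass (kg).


m_segment = body_mass * fraction
m_segment = 96 * 0.006
m_segment = 0.5760


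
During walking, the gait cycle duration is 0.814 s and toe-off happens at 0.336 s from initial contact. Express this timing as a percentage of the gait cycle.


pct = (event_time / cycle_time) * 100
pct = (0.336 / 0.814) * 100
ratio = 0.4128
pct = 41.2776


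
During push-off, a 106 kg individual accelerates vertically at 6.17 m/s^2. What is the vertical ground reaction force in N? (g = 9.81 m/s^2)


GRF = m * (g + a)
GRF = 106 * (9.81 + 6.17)
GRF = 106 * 15.9800
GRF = 1693.8800


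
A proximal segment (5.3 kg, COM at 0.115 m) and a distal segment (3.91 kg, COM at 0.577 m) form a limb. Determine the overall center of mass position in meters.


COM = (m1*x1 + m2*x2) / (m1 + m2)
COM = (5.3*0.115 + 3.91*0.577) / (5.3 + 3.91)
Numerator = 2.8656
Denominator = 9.2100
COM = 0.3111


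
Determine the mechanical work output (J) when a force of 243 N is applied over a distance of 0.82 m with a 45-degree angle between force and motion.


W = F * d * cos(theta)
theta = 45 deg = 0.7854 rad
cos(theta) = 0.7071
W = 243 * 0.82 * 0.7071
W = 140.8981


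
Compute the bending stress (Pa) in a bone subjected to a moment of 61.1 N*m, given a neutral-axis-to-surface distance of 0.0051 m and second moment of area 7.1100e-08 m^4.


sigma = M * c / I
sigma = 61.1 * 0.0051 / 7.1100e-08
M * c = 0.3116
sigma = 4.3827e+06


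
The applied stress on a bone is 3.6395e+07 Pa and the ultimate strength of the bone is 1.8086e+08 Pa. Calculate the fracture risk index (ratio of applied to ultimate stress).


FRI = applied / ultimate
FRI = 3.6395e+07 / 1.8086e+08
FRI = 0.2012


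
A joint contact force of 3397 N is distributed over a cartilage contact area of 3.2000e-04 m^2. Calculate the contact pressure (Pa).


P = F / A
P = 3397 / 3.2000e-04
P = 1.0616e+07


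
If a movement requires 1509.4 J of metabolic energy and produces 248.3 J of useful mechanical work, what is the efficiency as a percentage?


eta = (W_mech / E_meta) * 100
eta = (248.3 / 1509.4) * 100
ratio = 0.1645
eta = 16.4502


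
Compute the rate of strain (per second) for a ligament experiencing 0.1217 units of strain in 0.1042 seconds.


strain_rate = delta_strain / delta_t
strain_rate = 0.1217 / 0.1042
strain_rate = 1.1679


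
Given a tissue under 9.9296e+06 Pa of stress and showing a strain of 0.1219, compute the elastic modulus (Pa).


E = stress / strain
E = 9.9296e+06 / 0.1219
E = 8.1457e+07


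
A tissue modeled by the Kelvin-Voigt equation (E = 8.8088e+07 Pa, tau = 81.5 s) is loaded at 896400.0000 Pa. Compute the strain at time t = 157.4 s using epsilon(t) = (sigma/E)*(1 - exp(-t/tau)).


epsilon(t) = (sigma/E) * (1 - exp(-t/tau))
sigma/E = 896400.0000 / 8.8088e+07 = 0.0102
exp(-t/tau) = exp(-157.4 / 81.5) = 0.1450
epsilon = 0.0102 * (1 - 0.1450)
epsilon = 0.0087


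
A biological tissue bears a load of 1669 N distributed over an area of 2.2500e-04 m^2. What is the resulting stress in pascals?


stress = F / A
stress = 1669 / 2.2500e-04
stress = 7.4178e+06


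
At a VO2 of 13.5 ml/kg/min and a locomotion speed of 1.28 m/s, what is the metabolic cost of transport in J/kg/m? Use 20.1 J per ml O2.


Power per kg = VO2 * 20.1 / 60
Power per kg = 13.5 * 20.1 / 60 = 4.5225 W/kg
Cost = power_per_kg / speed
Cost = 4.5225 / 1.28
Cost = 3.5332


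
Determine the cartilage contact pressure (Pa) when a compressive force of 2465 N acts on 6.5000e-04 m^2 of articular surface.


P = F / A
P = 2465 / 6.5000e-04
P = 3.7923e+06


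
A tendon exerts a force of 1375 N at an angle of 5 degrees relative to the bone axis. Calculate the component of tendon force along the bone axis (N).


F_eff = F_tendon * cos(theta)
theta = 5 deg = 0.0873 rad
cos(theta) = 0.9962
F_eff = 1375 * 0.9962
F_eff = 1369.7677


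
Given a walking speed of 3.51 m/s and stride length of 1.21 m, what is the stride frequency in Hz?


f = v / stride_length
f = 3.51 / 1.21
f = 2.9008


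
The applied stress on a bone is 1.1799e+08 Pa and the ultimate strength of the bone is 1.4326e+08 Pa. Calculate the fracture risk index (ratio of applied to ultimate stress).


FRI = applied / ultimate
FRI = 1.1799e+08 / 1.4326e+08
FRI = 0.8236


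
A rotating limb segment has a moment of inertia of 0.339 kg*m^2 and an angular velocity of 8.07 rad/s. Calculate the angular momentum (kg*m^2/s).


L = I * omega
L = 0.339 * 8.07
L = 2.7357


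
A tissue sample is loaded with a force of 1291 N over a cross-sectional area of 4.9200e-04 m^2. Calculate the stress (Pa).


stress = F / A
stress = 1291 / 4.9200e-04
stress = 2.6240e+06


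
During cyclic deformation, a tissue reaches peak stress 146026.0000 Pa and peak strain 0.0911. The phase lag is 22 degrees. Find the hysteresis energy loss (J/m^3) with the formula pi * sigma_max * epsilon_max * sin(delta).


E_loss = pi * sigma_max * epsilon_max * sin(delta)
delta = 22 deg = 0.3840 rad
sin(delta) = 0.3746
E_loss = pi * 146026.0000 * 0.0911 * 0.3746
E_loss = 15655.7492


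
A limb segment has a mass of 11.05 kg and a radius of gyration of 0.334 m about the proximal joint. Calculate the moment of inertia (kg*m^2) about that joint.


I = m * k^2
I = 11.05 * 0.334^2
k^2 = 0.1116
I = 1.2327


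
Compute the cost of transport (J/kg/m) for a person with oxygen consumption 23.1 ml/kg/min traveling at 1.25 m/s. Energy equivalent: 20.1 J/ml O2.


Power per kg = VO2 * 20.1 / 60
Power per kg = 23.1 * 20.1 / 60 = 7.7385 W/kg
Cost = power_per_kg / speed
Cost = 7.7385 / 1.25
Cost = 6.1908


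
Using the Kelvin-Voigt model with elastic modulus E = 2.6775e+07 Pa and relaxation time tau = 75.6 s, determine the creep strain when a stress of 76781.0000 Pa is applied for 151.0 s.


epsilon(t) = (sigma/E) * (1 - exp(-t/tau))
sigma/E = 76781.0000 / 2.6775e+07 = 0.0029
exp(-t/tau) = exp(-151.0 / 75.6) = 0.1357
epsilon = 0.0029 * (1 - 0.1357)
epsilon = 0.0025


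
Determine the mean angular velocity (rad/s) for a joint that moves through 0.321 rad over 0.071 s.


omega = delta_theta / delta_t
omega = 0.321 / 0.071
omega = 4.5211


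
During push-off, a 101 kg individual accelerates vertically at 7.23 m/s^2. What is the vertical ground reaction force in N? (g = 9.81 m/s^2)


GRF = m * (g + a)
GRF = 101 * (9.81 + 7.23)
GRF = 101 * 17.0400
GRF = 1721.0400


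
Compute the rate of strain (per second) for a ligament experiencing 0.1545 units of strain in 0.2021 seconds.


strain_rate = delta_strain / delta_t
strain_rate = 0.1545 / 0.2021
strain_rate = 0.7645


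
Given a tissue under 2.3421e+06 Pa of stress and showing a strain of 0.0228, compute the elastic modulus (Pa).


E = stress / strain
E = 2.3421e+06 / 0.0228
E = 1.0272e+08


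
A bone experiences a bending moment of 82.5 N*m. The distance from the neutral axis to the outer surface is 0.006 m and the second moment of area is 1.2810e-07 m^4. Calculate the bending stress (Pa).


sigma = M * c / I
sigma = 82.5 * 0.006 / 1.2810e-07
M * c = 0.4950
sigma = 3.8642e+06


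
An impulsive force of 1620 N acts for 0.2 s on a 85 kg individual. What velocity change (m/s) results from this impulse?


J = F * dt = 1620 * 0.2 = 324.0000 N*s
delta_v = J / m
delta_v = 324.0000 / 85
delta_v = 3.8118


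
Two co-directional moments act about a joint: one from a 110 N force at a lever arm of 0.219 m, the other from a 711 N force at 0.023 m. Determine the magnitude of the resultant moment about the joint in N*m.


M = F1 * d1 + F2 * d2
M = 110 * 0.219 + 711 * 0.023
M = 24.0900 + 16.3530
M = 40.4430


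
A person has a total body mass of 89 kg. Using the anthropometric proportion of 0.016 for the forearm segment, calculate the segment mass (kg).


m_segment = body_mass * fraction
m_segment = 89 * 0.016
m_segment = 1.4240


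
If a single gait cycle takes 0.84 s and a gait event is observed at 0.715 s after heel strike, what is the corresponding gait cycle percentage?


pct = (event_time / cycle_time) * 100
pct = (0.715 / 0.84) * 100
ratio = 0.8512
pct = 85.1190


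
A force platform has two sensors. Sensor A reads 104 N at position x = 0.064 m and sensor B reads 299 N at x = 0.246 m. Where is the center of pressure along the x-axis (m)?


COP_x = (F1*x1 + F2*x2) / (F1 + F2)
COP_x = (104*0.064 + 299*0.246) / (104 + 299)
Numerator = 80.2100
Denominator = 403
COP_x = 0.1990


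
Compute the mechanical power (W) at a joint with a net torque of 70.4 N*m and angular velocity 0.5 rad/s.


P = M * omega
P = 70.4 * 0.5
P = 35.2000


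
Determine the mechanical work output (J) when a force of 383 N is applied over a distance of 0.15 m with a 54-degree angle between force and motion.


W = F * d * cos(theta)
theta = 54 deg = 0.9425 rad
cos(theta) = 0.5878
W = 383 * 0.15 * 0.5878
W = 33.7683


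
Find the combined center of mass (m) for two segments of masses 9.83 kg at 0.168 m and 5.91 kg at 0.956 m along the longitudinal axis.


COM = (m1*x1 + m2*x2) / (m1 + m2)
COM = (9.83*0.168 + 5.91*0.956) / (9.83 + 5.91)
Numerator = 7.3014
Denominator = 15.7400
COM = 0.4639


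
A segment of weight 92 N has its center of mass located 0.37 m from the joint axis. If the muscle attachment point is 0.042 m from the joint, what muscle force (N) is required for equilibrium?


F_muscle = W * d_load / d_muscle
F_muscle = 92 * 0.37 / 0.042
Numerator = 34.0400
F_muscle = 810.4762


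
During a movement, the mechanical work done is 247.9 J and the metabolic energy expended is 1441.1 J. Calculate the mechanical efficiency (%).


eta = (W_mech / E_meta) * 100
eta = (247.9 / 1441.1) * 100
ratio = 0.1720
eta = 17.2021


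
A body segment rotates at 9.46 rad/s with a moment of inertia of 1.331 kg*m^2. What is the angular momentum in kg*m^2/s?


L = I * omega
L = 1.331 * 9.46
L = 12.5913


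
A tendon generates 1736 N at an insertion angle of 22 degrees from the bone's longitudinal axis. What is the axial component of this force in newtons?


F_eff = F_tendon * cos(theta)
theta = 22 deg = 0.3840 rad
cos(theta) = 0.9272
F_eff = 1736 * 0.9272
F_eff = 1609.5912


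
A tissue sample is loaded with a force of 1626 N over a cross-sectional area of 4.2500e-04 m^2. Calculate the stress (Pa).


stress = F / A
stress = 1626 / 4.2500e-04
stress = 3.8259e+06


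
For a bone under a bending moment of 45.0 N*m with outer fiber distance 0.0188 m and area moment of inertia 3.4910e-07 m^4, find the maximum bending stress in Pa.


sigma = M * c / I
sigma = 45.0 * 0.0188 / 3.4910e-07
M * c = 0.8460
sigma = 2.4234e+06


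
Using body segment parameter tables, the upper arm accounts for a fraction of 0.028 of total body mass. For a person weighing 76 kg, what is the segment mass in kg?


m_segment = body_mass * fraction
m_segment = 76 * 0.028
m_segment = 2.1280


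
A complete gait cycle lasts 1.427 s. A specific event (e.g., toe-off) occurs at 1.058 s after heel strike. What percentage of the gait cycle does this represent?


pct = (event_time / cycle_time) * 100
pct = (1.058 / 1.427) * 100
ratio = 0.7414
pct = 74.1416
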